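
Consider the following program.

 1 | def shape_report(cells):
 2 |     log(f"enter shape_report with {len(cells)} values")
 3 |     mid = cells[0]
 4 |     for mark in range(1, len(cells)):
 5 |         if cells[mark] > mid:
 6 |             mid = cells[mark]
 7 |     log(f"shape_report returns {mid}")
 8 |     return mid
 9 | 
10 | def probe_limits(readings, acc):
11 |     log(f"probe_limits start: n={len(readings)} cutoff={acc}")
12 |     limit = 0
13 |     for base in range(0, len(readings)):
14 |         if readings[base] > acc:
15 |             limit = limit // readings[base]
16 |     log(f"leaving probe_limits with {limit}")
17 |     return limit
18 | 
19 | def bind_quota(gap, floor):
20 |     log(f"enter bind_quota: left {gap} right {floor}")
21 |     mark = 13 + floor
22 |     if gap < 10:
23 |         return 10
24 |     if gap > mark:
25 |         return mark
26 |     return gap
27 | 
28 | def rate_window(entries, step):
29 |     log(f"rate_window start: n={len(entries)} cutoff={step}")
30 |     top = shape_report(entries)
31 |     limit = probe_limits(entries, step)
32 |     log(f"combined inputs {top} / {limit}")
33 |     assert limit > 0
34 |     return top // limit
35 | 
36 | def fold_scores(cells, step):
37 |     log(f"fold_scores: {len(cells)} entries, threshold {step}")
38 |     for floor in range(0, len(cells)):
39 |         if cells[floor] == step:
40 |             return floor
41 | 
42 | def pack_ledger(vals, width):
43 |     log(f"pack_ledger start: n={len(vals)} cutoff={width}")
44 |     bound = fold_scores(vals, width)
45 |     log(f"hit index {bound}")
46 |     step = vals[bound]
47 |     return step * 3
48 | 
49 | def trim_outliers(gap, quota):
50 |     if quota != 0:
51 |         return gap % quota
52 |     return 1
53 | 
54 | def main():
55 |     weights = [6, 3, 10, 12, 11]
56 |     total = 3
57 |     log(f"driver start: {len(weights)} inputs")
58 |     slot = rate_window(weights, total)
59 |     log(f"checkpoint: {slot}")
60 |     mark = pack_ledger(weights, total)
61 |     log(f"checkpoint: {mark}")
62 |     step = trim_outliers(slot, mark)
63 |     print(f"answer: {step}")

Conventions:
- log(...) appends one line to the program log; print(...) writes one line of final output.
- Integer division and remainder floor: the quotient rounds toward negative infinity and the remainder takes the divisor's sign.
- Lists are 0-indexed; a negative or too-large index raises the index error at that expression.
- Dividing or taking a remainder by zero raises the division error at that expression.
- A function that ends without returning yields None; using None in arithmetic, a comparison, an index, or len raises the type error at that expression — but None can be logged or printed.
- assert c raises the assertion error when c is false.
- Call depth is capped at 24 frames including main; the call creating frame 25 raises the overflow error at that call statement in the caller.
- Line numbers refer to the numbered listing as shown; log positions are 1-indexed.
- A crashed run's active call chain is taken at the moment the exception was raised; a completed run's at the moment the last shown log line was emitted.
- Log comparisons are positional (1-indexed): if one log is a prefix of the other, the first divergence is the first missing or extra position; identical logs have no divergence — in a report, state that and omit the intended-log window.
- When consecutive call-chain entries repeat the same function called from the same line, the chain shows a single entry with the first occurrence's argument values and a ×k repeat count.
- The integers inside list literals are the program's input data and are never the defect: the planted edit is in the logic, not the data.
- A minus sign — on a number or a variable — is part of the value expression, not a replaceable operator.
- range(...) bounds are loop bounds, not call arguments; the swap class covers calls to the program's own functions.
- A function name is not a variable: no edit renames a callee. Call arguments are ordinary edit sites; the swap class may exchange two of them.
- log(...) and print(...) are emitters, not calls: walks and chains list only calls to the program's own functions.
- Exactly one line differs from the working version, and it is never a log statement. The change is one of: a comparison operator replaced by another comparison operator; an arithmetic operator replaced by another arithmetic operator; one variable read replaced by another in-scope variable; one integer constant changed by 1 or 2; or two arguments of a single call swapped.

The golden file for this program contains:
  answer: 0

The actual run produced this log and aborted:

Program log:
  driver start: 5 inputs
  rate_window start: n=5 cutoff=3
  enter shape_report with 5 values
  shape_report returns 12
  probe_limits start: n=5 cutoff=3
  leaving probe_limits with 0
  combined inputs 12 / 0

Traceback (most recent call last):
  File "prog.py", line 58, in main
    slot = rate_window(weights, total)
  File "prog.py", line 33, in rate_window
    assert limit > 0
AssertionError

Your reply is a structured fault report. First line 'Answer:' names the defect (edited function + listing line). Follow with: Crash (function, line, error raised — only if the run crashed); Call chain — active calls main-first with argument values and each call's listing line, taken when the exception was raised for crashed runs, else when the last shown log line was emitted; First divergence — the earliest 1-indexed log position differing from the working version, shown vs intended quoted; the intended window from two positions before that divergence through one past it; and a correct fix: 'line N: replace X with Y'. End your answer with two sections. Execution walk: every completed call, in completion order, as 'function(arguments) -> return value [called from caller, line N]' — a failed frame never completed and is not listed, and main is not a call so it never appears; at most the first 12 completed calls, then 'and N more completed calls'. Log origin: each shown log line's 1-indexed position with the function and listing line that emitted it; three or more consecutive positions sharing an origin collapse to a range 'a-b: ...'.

Answer: the defect is in probe_limits at line 15.
Core observation: Log line 6 is where behavior first shows: 'leaving probe_limits with 0' appears instead of 'leaving probe_limits with 39'.
Crash: rate_window, line 33, AssertionError.
Call chain: main -> rate_window([6, 3, 10, 12, 11], 3) (called at line 58).
First divergence: position 6; shown 'leaving probe_limits with 0' vs intended 'leaving probe_limits with 39'.
Intended log window:
  4: shape_report returns 12
  5: probe_limits start: n=5 cutoff=3
  6: leaving probe_limits with 39
  7: combined inputs 12 / 39
Execution walk:
  shape_report([6, 3, 10, 12, 11]) -> 12  [called from rate_window, line 30]
  probe_limits([6, 3, 10, 12, 11], 3) -> 0  [called from rate_window, line 31]
Origin of each log line:
  1: logged in main at line 57
  2: logged in rate_window at line 29
  3: logged in shape_report at line 2
  4: logged in shape_report at line 7
  5: logged in probe_limits at line 11
  6: logged in probe_limits at line 16
  7: logged in rate_window at line 32
A correct fix: line 15: replace `//` with `+`.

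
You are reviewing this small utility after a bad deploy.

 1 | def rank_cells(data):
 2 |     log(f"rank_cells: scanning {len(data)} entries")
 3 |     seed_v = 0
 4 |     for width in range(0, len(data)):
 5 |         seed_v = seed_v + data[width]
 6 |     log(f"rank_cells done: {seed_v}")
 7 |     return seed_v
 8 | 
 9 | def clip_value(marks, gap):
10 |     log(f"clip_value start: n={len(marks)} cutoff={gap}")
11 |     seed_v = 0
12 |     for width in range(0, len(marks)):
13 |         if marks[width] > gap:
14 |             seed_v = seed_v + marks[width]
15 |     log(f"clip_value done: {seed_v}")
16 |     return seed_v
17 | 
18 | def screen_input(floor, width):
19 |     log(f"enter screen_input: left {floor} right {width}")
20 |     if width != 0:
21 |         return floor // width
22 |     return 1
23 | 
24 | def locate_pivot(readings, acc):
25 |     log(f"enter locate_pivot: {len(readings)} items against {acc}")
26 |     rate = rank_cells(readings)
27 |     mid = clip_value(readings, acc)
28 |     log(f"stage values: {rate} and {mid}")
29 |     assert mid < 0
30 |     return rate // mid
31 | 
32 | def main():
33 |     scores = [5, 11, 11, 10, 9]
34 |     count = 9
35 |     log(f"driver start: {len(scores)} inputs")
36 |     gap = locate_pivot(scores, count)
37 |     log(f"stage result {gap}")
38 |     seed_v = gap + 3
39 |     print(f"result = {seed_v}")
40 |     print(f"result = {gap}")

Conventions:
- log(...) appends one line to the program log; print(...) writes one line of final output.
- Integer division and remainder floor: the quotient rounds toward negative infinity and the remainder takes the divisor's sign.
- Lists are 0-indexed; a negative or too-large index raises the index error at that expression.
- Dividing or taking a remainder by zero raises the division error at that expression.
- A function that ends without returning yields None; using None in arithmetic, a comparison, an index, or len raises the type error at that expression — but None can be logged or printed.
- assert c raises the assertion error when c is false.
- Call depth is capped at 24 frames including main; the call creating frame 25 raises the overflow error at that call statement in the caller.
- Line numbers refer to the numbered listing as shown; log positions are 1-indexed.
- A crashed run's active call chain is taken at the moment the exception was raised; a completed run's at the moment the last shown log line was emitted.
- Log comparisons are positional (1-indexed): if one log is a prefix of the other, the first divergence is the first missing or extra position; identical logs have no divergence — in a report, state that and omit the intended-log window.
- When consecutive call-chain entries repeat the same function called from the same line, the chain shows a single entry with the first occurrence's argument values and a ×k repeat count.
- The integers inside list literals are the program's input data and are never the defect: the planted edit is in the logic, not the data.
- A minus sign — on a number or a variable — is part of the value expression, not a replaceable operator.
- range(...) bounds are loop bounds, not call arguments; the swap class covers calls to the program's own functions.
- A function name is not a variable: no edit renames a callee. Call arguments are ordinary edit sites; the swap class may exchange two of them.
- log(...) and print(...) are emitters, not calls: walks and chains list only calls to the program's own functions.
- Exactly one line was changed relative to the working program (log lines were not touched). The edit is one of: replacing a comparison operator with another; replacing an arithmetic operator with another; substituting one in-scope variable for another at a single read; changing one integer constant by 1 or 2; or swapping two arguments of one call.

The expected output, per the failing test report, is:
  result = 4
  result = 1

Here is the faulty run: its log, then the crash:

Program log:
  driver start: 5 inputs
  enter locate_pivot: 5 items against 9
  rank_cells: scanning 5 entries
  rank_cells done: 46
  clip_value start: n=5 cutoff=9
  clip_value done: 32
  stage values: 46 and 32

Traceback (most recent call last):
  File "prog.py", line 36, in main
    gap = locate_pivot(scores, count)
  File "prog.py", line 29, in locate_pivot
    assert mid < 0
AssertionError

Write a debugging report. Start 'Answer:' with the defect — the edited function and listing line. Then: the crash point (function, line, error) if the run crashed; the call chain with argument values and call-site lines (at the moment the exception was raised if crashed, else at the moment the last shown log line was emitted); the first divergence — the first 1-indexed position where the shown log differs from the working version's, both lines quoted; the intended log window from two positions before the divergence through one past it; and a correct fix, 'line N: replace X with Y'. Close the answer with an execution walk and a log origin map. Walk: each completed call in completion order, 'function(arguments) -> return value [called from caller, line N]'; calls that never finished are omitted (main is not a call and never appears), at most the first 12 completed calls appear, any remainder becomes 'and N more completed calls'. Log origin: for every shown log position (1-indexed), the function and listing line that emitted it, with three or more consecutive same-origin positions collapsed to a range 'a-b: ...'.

Answer: the defect is in locate_pivot at line 29.
Key observation: After 7 matching log lines the faulty run goes silent, while the working version continues with 'stage result 1'.
Crash: locate_pivot, line 29, AssertionError.
Call chain: main -> locate_pivot([5, 11, 11, 10, 9], 9) (called at line 36).
First divergence: position 8 (shown log ended at 7 lines; the working version continues: 'stage result 1').
Intended log window:
  6: clip_value done: 32
  7: stage values: 46 and 32
  8: stage result 1
Execution walk:
  rank_cells([5, 11, 11, 10, 9]) -> 46  [called from locate_pivot, line 26]
  clip_value([5, 11, 11, 10, 9], 9) -> 32  [called from locate_pivot, line 27]
Log origins:
  1: from main, line 35
  2: from locate_pivot, line 25
  3: from rank_cells, line 2
  4: from rank_cells, line 6
  5: from clip_value, line 10
  6: from clip_value, line 15
  7: from locate_pivot, line 28
A correct fix: line 29: replace `<` with `>`.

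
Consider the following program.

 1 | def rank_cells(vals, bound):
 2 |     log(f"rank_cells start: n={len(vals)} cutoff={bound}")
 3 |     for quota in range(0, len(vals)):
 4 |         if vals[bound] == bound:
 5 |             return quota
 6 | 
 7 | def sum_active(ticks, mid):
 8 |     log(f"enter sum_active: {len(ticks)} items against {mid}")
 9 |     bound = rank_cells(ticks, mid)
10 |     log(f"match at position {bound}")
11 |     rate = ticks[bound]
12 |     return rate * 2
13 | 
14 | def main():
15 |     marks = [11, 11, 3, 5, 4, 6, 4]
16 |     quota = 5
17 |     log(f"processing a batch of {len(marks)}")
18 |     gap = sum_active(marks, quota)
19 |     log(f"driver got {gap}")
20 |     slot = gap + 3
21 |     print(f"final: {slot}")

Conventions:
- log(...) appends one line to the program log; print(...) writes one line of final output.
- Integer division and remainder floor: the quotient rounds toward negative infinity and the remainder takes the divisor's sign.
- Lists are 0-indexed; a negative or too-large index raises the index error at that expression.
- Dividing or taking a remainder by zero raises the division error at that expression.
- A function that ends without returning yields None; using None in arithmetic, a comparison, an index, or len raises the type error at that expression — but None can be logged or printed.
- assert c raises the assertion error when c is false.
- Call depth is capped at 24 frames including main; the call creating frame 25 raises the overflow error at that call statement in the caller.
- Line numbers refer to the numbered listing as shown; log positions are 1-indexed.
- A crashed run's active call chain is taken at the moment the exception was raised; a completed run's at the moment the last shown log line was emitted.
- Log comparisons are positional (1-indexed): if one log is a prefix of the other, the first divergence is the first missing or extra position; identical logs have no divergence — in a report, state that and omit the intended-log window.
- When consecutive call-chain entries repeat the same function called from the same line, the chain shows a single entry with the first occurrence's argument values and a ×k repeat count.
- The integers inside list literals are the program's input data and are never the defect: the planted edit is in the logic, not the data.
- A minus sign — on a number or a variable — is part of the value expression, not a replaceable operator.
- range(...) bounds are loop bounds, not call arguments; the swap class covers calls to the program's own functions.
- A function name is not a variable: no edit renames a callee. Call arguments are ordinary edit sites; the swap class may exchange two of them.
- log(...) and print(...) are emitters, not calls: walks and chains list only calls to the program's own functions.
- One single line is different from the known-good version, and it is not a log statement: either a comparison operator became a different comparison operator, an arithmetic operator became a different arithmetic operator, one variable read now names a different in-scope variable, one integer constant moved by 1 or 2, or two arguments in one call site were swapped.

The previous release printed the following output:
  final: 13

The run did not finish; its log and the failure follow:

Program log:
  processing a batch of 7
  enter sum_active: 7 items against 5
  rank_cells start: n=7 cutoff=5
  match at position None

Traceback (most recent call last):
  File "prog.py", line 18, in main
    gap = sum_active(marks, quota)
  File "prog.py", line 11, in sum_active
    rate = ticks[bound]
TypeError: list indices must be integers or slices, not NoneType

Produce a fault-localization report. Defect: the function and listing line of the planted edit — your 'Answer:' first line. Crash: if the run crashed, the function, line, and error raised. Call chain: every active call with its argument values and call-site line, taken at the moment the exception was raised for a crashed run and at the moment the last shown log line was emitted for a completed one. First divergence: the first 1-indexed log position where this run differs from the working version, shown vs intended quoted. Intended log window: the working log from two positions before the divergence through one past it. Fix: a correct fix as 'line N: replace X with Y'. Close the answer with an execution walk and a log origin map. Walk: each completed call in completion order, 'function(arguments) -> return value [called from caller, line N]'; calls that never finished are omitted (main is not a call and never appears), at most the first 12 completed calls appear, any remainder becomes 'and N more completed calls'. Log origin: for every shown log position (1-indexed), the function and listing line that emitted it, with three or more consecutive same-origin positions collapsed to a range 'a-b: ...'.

Answer: the defect is in rank_cells at line 4.
Core observation: Position 4 is the first bad log line: 'match at position None' should read 'match at position 3'.
Crash: sum_active, line 11, TypeError.
Call chain: main -> sum_active([11, 11, 3, 5, 4, 6, 4], 5) (called at line 18).
First divergence: position 4; shown 'match at position None' vs intended 'match at position 3'.
Intended log window:
  2: enter sum_active: 7 items against 5
  3: rank_cells start: n=7 cutoff=5
  4: match at position 3
  5: driver got 10
Execution walk:
  rank_cells([11, 11, 3, 5, 4, 6, 4], 5) -> None  [called from sum_active, line 9]
Log origin:
  1: from main, line 17
  2: from sum_active, line 8
  3: from rank_cells, line 2
  4: from sum_active, line 10
A correct fix: line 4: replace `vals[bound]` with `vals[quota]`.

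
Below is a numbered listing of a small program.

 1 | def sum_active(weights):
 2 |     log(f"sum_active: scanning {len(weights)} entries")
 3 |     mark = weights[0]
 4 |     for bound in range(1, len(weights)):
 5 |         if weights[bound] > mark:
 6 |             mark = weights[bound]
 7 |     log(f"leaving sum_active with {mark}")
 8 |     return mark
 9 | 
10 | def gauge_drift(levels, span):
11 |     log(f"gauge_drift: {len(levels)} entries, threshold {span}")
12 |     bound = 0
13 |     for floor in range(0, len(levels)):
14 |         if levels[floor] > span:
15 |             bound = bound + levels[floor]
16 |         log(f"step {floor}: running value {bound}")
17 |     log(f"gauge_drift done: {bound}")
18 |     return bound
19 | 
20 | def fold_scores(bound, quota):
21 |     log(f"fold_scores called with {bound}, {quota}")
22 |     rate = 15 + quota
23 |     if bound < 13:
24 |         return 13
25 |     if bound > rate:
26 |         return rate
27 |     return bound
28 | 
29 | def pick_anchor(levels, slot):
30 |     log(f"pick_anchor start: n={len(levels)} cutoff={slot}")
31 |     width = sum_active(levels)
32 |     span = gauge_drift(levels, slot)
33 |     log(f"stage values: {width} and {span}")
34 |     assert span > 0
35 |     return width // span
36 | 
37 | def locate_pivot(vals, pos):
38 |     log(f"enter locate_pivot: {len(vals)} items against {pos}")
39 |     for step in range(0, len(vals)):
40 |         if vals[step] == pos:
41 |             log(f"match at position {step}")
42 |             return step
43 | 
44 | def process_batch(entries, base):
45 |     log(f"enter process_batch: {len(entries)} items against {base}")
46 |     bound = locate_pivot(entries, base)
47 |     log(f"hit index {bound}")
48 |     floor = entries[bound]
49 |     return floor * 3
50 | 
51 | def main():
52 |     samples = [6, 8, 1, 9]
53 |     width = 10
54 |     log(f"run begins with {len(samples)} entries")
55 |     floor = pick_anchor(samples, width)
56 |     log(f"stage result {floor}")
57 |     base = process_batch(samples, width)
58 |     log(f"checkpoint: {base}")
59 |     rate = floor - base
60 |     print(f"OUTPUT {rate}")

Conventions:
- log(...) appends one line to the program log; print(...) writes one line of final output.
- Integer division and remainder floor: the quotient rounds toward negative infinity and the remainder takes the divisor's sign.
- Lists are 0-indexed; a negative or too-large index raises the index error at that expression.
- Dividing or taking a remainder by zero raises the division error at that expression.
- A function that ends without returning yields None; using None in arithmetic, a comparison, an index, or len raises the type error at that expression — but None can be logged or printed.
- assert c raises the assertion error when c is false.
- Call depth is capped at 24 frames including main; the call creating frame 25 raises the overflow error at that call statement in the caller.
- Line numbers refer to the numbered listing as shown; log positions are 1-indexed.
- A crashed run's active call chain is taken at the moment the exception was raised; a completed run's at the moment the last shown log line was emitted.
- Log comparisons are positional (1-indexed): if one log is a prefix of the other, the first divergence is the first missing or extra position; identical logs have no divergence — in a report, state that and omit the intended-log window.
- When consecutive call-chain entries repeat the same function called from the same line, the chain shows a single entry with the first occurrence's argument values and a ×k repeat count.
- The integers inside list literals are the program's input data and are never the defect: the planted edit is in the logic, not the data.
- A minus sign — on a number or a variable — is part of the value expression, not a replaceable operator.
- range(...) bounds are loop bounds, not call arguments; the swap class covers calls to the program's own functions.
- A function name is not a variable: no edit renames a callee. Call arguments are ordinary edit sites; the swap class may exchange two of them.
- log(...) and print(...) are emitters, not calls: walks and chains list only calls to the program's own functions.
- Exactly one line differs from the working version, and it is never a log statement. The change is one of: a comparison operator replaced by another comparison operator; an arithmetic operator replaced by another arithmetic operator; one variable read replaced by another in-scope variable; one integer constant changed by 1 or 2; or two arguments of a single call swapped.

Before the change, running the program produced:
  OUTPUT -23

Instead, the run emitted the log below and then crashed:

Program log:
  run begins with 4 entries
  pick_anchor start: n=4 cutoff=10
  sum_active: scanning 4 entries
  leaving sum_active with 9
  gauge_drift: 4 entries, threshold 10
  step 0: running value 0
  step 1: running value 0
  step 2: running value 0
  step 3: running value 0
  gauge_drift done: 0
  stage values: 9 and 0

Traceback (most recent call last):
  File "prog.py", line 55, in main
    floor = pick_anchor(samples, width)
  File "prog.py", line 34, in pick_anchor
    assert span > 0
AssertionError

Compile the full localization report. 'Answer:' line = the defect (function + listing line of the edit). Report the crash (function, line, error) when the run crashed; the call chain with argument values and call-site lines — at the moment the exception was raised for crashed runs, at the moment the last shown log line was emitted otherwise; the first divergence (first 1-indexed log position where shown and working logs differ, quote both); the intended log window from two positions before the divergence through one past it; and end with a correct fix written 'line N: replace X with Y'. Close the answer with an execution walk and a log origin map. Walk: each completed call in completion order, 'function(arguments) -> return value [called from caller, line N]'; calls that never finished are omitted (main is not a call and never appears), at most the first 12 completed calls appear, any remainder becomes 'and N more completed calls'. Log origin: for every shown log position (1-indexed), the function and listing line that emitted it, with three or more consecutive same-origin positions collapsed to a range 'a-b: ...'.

Answer: the defect is in main at line 53.
The tell: At log position 2 the runs split — shown 'pick_anchor start: n=4 cutoff=10', but the working version logs 'pick_anchor start: n=4 cutoff=8'.
Crash: pick_anchor, line 34, AssertionError.
Call chain: main -> pick_anchor([6, 8, 1, 9], 10) (called at line 55).
First divergence: at position 2 the run shows 'pick_anchor start: n=4 cutoff=10' where the working version logs 'pick_anchor start: n=4 cutoff=8'.
Intended log window:
  1: run begins with 4 entries
  2: pick_anchor start: n=4 cutoff=8
  3: sum_active: scanning 4 entries
Execution walk:
  sum_active([6, 8, 1, 9]) -> 9  [called from pick_anchor, line 31]
  gauge_drift([6, 8, 1, 9], 10) -> 0  [called from pick_anchor, line 32]
Log origin:
  1 — main, line 54
  2 — pick_anchor, line 30
  3 — sum_active, line 2
  4 — sum_active, line 7
  5 — gauge_drift, line 11
  6-9 — gauge_drift, line 16
  10 — gauge_drift, line 17
  11 — pick_anchor, line 33
A correct fix: line 53: replace `10` with `8`.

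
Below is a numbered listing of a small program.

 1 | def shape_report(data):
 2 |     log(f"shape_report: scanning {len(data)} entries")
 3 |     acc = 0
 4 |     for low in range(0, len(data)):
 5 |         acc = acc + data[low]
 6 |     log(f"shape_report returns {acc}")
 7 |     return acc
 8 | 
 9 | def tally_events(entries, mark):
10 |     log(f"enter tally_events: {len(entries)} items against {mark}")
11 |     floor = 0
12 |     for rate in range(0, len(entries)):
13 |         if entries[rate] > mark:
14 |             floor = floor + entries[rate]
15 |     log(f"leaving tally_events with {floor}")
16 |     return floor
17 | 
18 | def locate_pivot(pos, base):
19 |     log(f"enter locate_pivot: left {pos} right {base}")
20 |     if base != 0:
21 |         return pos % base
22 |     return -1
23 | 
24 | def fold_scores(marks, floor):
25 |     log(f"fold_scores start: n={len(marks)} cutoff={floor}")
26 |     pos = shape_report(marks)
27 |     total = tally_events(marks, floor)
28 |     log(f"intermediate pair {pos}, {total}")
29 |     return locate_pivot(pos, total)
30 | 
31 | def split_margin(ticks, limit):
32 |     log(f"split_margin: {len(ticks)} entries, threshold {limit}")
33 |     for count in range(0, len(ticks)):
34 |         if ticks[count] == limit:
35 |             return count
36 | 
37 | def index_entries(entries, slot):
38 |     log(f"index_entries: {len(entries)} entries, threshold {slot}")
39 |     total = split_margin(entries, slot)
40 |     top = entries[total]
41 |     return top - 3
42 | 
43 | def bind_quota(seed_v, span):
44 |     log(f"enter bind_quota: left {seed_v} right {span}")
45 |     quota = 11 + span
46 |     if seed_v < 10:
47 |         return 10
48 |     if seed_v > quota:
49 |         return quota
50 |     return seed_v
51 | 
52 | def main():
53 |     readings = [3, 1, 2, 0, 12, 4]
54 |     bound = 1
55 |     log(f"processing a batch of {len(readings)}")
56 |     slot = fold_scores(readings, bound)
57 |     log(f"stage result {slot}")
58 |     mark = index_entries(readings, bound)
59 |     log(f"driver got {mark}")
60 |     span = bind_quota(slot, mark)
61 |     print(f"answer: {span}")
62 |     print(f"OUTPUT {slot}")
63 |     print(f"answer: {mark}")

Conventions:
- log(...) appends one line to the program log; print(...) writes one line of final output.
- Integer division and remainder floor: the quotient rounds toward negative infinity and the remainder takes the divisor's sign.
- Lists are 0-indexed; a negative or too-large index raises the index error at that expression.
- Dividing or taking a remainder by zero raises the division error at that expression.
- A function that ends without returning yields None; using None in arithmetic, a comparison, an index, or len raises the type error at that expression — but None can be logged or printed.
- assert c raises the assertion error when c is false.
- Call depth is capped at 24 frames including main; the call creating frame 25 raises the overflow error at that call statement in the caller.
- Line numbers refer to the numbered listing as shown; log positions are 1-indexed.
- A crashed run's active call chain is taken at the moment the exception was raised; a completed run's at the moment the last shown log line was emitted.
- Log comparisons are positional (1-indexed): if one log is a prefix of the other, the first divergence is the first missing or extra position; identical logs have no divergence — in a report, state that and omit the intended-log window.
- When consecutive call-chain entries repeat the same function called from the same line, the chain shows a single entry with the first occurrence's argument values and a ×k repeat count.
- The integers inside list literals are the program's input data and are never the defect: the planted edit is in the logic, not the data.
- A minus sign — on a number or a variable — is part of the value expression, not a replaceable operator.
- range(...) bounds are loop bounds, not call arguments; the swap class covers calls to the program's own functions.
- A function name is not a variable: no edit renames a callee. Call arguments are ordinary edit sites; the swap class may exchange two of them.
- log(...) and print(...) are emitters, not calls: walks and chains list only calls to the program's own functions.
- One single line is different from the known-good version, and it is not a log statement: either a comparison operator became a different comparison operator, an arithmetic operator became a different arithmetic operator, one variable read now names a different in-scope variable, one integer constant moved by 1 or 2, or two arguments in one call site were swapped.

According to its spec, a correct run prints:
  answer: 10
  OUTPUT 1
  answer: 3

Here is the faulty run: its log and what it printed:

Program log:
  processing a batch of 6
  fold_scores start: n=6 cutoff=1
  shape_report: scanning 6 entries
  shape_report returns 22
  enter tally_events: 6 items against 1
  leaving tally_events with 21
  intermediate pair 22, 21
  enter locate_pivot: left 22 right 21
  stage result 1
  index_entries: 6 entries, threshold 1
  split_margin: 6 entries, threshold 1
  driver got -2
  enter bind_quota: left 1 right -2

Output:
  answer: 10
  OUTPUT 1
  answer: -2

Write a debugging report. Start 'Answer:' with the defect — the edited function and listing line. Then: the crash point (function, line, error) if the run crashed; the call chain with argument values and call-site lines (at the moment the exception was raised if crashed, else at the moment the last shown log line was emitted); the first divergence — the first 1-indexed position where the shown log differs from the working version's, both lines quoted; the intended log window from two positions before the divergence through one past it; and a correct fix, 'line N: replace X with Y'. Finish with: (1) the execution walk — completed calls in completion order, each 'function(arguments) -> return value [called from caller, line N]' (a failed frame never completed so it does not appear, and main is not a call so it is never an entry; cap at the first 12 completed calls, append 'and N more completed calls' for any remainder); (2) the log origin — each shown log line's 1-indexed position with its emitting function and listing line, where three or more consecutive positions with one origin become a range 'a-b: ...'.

Answer: the defect is in index_entries at line 41.
Core observation: The log first diverges at position 12: the faulty run prints 'driver got -2' where the working version prints 'driver got 3'.
Call chain: main -> bind_quota(1, -2) (called at line 60).
First divergence: position 12 — shown 'driver got -2', intended 'driver got 3'.
Intended log window:
  10: index_entries: 6 entries, threshold 1
  11: split_margin: 6 entries, threshold 1
  12: driver got 3
  13: enter bind_quota: left 1 right 3
Execution walk:
  shape_report([3, 1, 2, 0, 12, 4]) -> 22  [called from fold_scores, line 26]
  tally_events([3, 1, 2, 0, 12, 4], 1) -> 21  [called from fold_scores, line 27]
  locate_pivot(22, 21) -> 1  [called from fold_scores, line 29]
  fold_scores([3, 1, 2, 0, 12, 4], 1) -> 1  [called from main, line 56]
  split_margin([3, 1, 2, 0, 12, 4], 1) -> 1  [called from index_entries, line 39]
  index_entries([3, 1, 2, 0, 12, 4], 1) -> -2  [called from main, line 58]
  bind_quota(1, -2) -> 10  [called from main, line 60]
Origin of each log line:
  1: logged in main at line 55
  2: logged in fold_scores at line 25
  3: logged in shape_report at line 2
  4: logged in shape_report at line 6
  5: logged in tally_events at line 10
  6: logged in tally_events at line 15
  7: logged in fold_scores at line 28
  8: logged in locate_pivot at line 19
  9: logged in main at line 57
  10: logged in index_entries at line 38
  11: logged in split_margin at line 32
  12: logged in main at line 59
  13: logged in bind_quota at line 44
A correct fix: line 41: replace `-` with `*`.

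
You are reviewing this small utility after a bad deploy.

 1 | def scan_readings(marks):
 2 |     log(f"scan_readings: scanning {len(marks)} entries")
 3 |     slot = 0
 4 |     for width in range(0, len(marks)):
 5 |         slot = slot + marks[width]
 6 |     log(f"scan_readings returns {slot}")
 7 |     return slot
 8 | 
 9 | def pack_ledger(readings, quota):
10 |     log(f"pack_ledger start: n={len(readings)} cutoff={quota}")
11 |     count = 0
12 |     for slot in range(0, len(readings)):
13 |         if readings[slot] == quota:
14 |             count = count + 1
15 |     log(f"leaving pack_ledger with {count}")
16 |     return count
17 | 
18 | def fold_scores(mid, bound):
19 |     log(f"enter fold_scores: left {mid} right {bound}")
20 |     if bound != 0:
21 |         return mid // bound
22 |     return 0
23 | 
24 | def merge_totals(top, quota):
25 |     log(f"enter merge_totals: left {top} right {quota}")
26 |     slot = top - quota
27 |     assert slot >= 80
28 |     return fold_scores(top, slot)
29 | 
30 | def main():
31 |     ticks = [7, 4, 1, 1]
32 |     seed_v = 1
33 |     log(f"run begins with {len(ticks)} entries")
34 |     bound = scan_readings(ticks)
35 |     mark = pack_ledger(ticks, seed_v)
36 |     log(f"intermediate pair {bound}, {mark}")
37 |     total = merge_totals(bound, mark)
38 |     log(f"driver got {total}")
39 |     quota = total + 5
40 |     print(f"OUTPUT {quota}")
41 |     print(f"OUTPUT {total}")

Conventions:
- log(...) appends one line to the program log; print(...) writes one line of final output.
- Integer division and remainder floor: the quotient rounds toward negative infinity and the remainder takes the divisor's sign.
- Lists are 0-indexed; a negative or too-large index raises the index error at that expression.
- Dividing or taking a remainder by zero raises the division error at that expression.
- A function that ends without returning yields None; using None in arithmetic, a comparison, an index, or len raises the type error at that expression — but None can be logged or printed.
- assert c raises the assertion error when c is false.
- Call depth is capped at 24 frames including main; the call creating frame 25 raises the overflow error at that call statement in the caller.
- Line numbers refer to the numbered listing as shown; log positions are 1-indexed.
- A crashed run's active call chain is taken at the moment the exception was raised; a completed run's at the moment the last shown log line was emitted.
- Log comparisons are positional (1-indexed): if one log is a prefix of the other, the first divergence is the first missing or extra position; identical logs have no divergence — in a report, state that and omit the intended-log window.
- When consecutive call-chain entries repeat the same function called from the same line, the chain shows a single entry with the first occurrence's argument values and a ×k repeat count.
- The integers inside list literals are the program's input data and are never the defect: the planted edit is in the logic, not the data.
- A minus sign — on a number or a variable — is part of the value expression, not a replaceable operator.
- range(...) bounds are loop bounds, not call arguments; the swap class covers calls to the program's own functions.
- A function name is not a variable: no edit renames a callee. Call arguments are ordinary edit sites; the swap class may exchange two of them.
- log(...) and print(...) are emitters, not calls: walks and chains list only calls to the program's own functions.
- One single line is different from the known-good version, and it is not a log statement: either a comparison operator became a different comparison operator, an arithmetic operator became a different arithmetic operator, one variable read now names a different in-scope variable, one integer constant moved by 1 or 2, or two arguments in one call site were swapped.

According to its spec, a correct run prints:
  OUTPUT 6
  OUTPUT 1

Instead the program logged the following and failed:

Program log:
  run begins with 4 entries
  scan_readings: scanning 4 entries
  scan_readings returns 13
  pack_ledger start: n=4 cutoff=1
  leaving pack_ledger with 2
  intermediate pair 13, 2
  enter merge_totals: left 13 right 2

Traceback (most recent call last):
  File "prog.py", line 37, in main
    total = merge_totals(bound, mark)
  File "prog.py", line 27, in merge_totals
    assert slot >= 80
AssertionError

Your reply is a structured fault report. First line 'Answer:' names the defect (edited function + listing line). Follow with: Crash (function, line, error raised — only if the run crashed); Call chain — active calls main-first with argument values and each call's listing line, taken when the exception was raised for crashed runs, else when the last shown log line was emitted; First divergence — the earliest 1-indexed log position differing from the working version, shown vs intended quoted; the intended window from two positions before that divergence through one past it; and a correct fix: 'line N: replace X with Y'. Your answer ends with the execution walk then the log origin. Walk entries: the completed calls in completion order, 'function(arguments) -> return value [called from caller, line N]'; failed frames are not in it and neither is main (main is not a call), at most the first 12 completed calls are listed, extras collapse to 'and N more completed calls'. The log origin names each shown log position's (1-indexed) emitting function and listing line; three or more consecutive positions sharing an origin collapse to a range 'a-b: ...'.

Answer: the defect is in merge_totals at line 27.
Key observation: The shown log is a 7-line prefix of the intended one, whose next entry is 'enter fold_scores: left 13 right 11'.
Crash: merge_totals, line 27, AssertionError.
Call chain: main -> merge_totals(13, 2) (called at line 37).
First divergence: position 8 (shown log ended at 7 lines; the working version continues: 'enter fold_scores: left 13 right 11').
Intended log window:
  6: intermediate pair 13, 2
  7: enter merge_totals: left 13 right 2
  8: enter fold_scores: left 13 right 11
  9: driver got 1
Execution walk:
  scan_readings([7, 4, 1, 1]) -> 13  [called from main, line 34]
  pack_ledger([7, 4, 1, 1], 1) -> 2  [called from main, line 35]
Log line origins:
  1: from main, line 33
  2: from scan_readings, line 2
  3: from scan_readings, line 6
  4: from pack_ledger, line 10
  5: from pack_ledger, line 15
  6: from main, line 36
  7: from merge_totals, line 25
A correct fix: line 27: replace `>=` with `<=`.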